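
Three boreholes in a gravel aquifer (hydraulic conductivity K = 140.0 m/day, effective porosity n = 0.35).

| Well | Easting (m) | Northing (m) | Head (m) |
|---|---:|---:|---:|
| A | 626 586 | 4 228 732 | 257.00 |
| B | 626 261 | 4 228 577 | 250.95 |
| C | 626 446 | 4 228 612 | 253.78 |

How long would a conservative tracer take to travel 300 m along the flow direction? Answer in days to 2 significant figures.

With h = a·x + b·y + c and A as origin, the differences give:
  (-325)·a + (-155)·b = -6.05
  (-140)·a + (-120)·b = -3.22
Eliminate b (×(-120) and ×(-155), subtract): 17300·a = 226.900 → a = ∂h/∂x = +0.01312
Back-substitute: b = ∂h/∂y = +0.01153.
|∇h| = √(0.01312² + 0.01153²) = 0.01747
Seepage velocity v = K·i/n = 140.0 × 0.01747 / 0.35 = 6.988 m/day.
t = 300 / 6.988 = 42.93 days.

43 days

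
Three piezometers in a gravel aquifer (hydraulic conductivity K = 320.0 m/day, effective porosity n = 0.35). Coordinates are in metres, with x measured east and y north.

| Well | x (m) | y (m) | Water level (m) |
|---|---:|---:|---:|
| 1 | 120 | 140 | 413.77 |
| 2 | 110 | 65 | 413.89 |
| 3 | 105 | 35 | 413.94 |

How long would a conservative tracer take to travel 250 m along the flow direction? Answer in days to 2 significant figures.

Differences from 1: to 2 (Δx, Δy, Δh) = (-10, -75, +0.12); to 3 = (-15, -105, +0.17).
Solve a·Δx + b·Δy = Δh: det = (-10)·(-105) − (-15)·(-75) = -75.
∂h/∂x = [(+0.12)·(-105) − (+0.17)·(-75)] / -75 = -0.002000
∂h/∂y = [(-10)·(+0.17) − (-15)·(+0.12)] / -75 = -0.001333
|∇h| = √(-0.002000² + -0.001333²) = 0.002404
Seepage velocity v = K·i/n = 320.0 × 0.002404 / 0.35 = 2.198 m/day.
t = 250 / 2.198 = 113.7 days.

110 days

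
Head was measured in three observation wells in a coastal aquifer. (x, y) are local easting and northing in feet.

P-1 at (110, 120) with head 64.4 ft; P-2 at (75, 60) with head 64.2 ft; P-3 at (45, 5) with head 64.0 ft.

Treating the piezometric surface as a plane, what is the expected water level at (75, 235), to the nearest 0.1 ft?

Taking P-1 as reference: P-2−P-1 = (-35, -60, -0.2); P-3−P-1 = (-65, -115, -0.4).
Solve a·Δx + b·Δy = Δh: det = (-35)·(-115) − (-65)·(-60) = 125.
∂h/∂x = [(-0.2)·(-115) − (-0.4)·(-60)] / 125 = -0.008000
∂h/∂y = [(-35)·(-0.4) − (-65)·(-0.2)] / 125 = +0.008000
h(75, 235) = 64.4 + (-0.008000)·(-35) + (+0.008000)·(115) = 64.4 +0.280 +0.920 = 65.600 ft.

65.6 ft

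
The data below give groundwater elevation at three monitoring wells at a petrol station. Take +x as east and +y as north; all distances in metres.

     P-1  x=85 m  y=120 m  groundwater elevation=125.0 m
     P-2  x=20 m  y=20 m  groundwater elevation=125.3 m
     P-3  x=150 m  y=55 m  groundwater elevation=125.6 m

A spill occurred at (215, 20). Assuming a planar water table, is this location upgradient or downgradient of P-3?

Taking P-1 as reference: P-2−P-1 = (-65, -100, +0.3); P-3−P-1 = (65, -65, +0.6).
Determinant of the coordinate differences = (-65)·(-65) − 65·(-100) = 10725.
∂h/∂x = [(+0.3)·(-65) − (+0.6)·(-100)] / 10725 = +0.003776
∂h/∂y = [(-65)·(+0.6) − 65·(+0.3)] / 10725 = -0.005455
Head at (215, 20) = 125.0 + (+0.003776)·(130) + (-0.005455)·(-100) = 126.04 m.
That is higher than the 125.6 m at P-3, so the point is upgradient.

upgradient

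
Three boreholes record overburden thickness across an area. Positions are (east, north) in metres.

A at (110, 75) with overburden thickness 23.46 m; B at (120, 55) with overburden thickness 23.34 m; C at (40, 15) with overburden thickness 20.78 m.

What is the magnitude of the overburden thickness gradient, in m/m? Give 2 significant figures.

Differences from A: to B (Δx, Δy, Δh) = (10, -20, -0.12); to C = (-70, -60, -2.68).
Solve a·Δx + b·Δy = Δd: det = 10·(-60) − (-70)·(-20) = -2000.
∂d/∂x = [(-0.12)·(-60) − (-2.68)·(-20)] / -2000 = +0.02320
∂d/∂y = [10·(-2.68) − (-70)·(-0.12)] / -2000 = +0.01760
|∇f| = √(0.02320² + 0.01760²) = 0.02912 m/m

0.029 m/m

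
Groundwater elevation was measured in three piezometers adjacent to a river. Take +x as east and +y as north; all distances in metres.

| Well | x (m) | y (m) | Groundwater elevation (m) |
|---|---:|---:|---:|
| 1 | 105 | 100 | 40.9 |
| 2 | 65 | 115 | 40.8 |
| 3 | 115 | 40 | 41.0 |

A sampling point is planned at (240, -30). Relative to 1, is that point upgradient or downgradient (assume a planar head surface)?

Differences from 1: to 2 (Δx, Δy, Δh) = (-40, 15, -0.1); to 3 = (10, -60, +0.1).
Solve a·Δx + b·Δy = Δh: det = (-40)·(-60) − 10·15 = 2250.
∂h/∂x = [(-0.1)·(-60) − (+0.1)·15] / 2250 = +0.002000
∂h/∂y = [(-40)·(+0.1) − 10·(-0.1)] / 2250 = -0.001333
Head at (240, -30) = 40.9 + (+0.002000)·(135) + (-0.001333)·(-130) = 41.34 m.
That is higher than the 40.9 m at 1, so the point is upgradient.

upgradient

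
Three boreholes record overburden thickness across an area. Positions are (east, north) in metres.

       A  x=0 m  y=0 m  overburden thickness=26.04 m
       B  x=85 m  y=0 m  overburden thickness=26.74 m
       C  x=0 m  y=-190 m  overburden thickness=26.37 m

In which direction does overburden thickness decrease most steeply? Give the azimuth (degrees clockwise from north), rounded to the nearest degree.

∂d/∂x = (26.74 − 26.04) / (85 − 0) = +0.008235
∂d/∂y = (26.37 − 26.04) / (-190 − 0) = -0.001737
Steepest decrease is along −∇f: components (-0.008235 E, +0.001737 N).
Azimuth = atan2(-0.008235, +0.001737) = 281.9° ≈ 282°.

282°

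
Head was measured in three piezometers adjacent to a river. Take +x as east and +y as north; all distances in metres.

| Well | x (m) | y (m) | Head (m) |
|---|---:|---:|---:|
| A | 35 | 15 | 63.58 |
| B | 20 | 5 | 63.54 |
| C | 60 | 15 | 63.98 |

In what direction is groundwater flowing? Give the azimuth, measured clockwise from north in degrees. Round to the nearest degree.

Three-point gradient (reference A): Δ to B = (-15, -10, -0.04), Δ to C = (25, 0, +0.40).
∂h/∂x = +0.01600, ∂h/∂y = -0.02000 (det = 250).
Flow direction (−∇h) has components (-0.01600 E, +0.02000 N).
Azimuth = atan2(E, N) = atan2(-0.01600, +0.02000) = 321.3° ≈ 321°.

321°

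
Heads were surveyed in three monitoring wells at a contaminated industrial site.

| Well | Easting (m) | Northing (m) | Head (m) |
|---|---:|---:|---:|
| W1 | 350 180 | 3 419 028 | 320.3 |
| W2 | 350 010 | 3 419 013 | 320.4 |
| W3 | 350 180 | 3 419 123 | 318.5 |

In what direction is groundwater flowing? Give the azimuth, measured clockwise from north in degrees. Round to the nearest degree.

With h = a·x + b·y + c and W1 as origin, the differences give:
  (-170)·a + (-15)·b = +0.1
  0·a + 95·b = -1.8
Eliminate b (×95 and ×(-15), subtract): -16150·a = -17.50 → a = ∂h/∂x = +0.001084
Back-substitute: b = ∂h/∂y = -0.01895.
Flow direction (−∇h) has components (-0.001084 E, +0.01895 N).
Azimuth = atan2(E, N) = atan2(-0.001084, +0.01895) = 356.7° ≈ 357°.

357°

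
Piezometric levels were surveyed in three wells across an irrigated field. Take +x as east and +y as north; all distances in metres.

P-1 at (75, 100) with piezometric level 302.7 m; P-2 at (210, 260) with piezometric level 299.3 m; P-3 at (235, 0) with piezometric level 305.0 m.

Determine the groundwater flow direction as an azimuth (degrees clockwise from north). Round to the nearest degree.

Three-point gradient (reference P-1): Δ to P-2 = (135, 160, -3.4), Δ to P-3 = (160, -100, +2.3).
∂h/∂x = +0.0007161, ∂h/∂y = -0.02185 (det = -39100).
Flow direction (−∇h) has components (-0.0007161 E, +0.02185 N).
Azimuth = atan2(E, N) = atan2(-0.0007161, +0.02185) = 358.1° ≈ 358°.

358°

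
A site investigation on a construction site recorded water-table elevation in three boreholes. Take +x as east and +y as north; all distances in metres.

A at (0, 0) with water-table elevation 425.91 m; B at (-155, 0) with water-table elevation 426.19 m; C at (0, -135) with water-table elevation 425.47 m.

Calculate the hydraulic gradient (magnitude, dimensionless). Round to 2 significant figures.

0.0037

∂h/∂x = (426.19 − 425.91) / (-155 − 0) = -0.001806
∂h/∂y = (425.47 − 425.91) / (-135 − 0) = +0.003259
|∇h| = √(-0.001806² + 0.003259²) = 0.003726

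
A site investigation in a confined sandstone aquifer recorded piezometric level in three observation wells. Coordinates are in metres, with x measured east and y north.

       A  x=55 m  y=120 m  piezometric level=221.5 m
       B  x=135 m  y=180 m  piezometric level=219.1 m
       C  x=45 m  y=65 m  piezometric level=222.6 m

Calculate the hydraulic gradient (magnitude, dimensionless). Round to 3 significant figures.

0.0242

Three-point gradient (reference A): Δ to B = (80, 60, -2.4), Δ to C = (-10, -55, +1.1).
∂h/∂x = -0.01737, ∂h/∂y = -0.01684 (det = -3800).
|∇h| = √(-0.01737² + -0.01684²) = 0.02419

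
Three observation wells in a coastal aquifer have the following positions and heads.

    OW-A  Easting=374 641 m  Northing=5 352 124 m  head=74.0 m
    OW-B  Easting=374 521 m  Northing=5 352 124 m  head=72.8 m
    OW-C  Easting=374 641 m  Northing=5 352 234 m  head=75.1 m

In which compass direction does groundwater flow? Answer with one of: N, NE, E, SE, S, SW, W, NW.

∂h/∂x = (72.8 − 74.0) / (374521 − 374641) = +0.01000
∂h/∂y = (75.1 − 74.0) / (5352234 − 5352124) = +0.010000
Flow = −∇h = (-0.01000 east, -0.010000 north), which points southwest.

SW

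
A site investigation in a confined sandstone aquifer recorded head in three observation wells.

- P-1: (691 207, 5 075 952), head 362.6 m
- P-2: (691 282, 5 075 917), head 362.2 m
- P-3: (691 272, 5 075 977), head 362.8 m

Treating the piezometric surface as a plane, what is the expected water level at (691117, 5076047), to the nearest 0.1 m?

Taking P-1 as reference: P-2−P-1 = (75, -35, -0.4); P-3−P-1 = (65, 25, +0.2).
Determinant of the coordinate differences = 75·25 − 65·(-35) = 4150.
∂h/∂x = [(-0.4)·25 − (+0.2)·(-35)] / 4150 = -0.0007229
∂h/∂y = [75·(+0.2) − 65·(-0.4)] / 4150 = +0.009880
h(691117, 5076047) = 362.6 + (-0.0007229)·(-90) + (+0.009880)·(95) = 362.6 +0.065 +0.939 = 363.604 m.

363.6 m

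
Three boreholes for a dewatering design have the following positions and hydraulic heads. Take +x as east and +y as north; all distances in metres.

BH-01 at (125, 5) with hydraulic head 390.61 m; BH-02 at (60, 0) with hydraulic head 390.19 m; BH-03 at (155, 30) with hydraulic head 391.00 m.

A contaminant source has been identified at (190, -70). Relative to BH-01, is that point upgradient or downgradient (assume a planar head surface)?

downgradient

With h = a·x + b·y + c and BH-01 as origin, the differences give:
  (-65)·a + (-5)·b = -0.42
  30·a + 25·b = +0.39
Eliminate b (×25 and ×(-5), subtract): -1475·a = -8.550 → a = ∂h/∂x = +0.005797
Back-substitute: b = ∂h/∂y = +0.008644.
Head at (190, -70) = 390.61 + (+0.005797)·(65) + (+0.008644)·(-75) = 390.34 m.
That is lower than the 390.61 m at BH-01, so the point is downgradient.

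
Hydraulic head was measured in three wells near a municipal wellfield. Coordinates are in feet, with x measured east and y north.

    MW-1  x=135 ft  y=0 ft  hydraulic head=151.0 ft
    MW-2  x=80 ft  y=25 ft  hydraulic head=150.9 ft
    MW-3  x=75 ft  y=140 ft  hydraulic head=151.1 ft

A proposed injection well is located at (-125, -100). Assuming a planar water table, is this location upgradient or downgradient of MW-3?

downgradient

Taking MW-1 as reference: MW-2−MW-1 = (-55, 25, -0.1); MW-3−MW-1 = (-60, 140, +0.1).
Solve a·Δx + b·Δy = Δh: det = (-55)·140 − (-60)·25 = -6200.
∂h/∂x = [(-0.1)·140 − (+0.1)·25] / -6200 = +0.002661
∂h/∂y = [(-55)·(+0.1) − (-60)·(-0.1)] / -6200 = +0.001855
Head at (-125, -100) = 151.0 + (+0.002661)·(-260) + (+0.001855)·(-100) = 150.12 ft.
That is lower than the 151.1 ft at MW-3, so the point is downgradient.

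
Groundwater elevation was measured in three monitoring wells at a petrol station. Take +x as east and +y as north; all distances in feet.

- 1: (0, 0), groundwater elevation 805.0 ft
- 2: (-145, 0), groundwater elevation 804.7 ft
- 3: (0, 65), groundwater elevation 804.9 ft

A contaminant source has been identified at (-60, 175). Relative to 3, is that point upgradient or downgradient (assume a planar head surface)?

downgradient

∂h/∂x = (804.7 − 805.0) / (-145 − 0) = +0.002069
∂h/∂y = (804.9 − 805.0) / (65 − 0) = -0.001538
Head at (-60, 175) = 805.0 + (+0.002069)·(-60) + (-0.001538)·(175) = 804.61 ft.
That is lower than the 804.9 ft at 3, so the point is downgradient.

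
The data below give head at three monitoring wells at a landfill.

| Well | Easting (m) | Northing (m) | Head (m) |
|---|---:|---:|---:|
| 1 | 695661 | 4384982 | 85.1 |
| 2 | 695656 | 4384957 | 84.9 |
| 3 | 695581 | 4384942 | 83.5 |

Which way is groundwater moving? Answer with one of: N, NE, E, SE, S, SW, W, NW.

W

Taking 1 as reference: 2−1 = (-5, -25, -0.2); 3−1 = (-80, -40, -1.6).
Solve a·Δx + b·Δy = Δh: det = (-5)·(-40) − (-80)·(-25) = -1800.
∂h/∂x = [(-0.2)·(-40) − (-1.6)·(-25)] / -1800 = +0.01778
∂h/∂y = [(-5)·(-1.6) − (-80)·(-0.2)] / -1800 = +0.004444
Flow = −∇h = (-0.01778 east, -0.004444 north), which points west.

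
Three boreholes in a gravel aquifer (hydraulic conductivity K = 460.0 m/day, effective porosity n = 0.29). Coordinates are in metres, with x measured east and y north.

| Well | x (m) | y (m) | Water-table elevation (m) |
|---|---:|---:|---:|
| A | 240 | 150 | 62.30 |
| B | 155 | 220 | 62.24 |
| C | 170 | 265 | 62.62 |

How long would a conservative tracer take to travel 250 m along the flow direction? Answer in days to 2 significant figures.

18 days

Taking A as reference: B−A = (-85, 70, -0.06); C−A = (-70, 115, +0.32).
Determinant of the coordinate differences = (-85)·115 − (-70)·70 = -4875.
∂h/∂x = [(-0.06)·115 − (+0.32)·70] / -4875 = +0.006010
∂h/∂y = [(-85)·(+0.32) − (-70)·(-0.06)] / -4875 = +0.006441
|∇h| = √(0.006010² + 0.006441²) = 0.008809
Seepage velocity v = K·i/n = 460.0 × 0.008809 / 0.29 = 13.97 m/day.
t = 250 / 13.97 = 17.9 days.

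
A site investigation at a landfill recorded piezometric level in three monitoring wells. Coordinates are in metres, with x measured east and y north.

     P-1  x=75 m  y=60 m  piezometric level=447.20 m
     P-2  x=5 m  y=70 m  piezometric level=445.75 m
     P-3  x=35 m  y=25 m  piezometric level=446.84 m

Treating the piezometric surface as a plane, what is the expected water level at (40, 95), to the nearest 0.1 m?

446.1 m

With h = a·x + b·y + c and P-1 as origin, the differences give:
  (-70)·a + 10·b = -1.45
  (-40)·a + (-35)·b = -0.36
Eliminate b (×(-35) and ×10, subtract): 2850·a = 54.350 → a = ∂h/∂x = +0.01907
Back-substitute: b = ∂h/∂y = -0.01151.
h(40, 95) = 447.20 + (+0.01907)·(-35) + (-0.01151)·(35) = 447.20 -0.667 -0.403 = 446.130 m.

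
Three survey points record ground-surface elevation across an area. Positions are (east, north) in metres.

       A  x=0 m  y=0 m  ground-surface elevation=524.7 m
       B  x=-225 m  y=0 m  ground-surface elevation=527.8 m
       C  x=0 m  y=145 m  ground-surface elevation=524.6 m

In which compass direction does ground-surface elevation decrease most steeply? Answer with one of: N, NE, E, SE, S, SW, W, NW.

∂z/∂x = (527.8 − 524.7) / (-225 − 0) = -0.01378
∂z/∂y = (524.6 − 524.7) / (145 − 0) = -0.0006897
Steepest decrease is along −∇f = (+0.01378 E, +0.0006897 N) → east.

E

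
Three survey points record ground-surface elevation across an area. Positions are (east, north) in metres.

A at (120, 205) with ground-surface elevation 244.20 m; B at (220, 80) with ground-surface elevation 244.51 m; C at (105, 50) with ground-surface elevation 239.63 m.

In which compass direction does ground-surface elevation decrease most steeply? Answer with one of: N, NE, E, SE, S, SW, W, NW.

With z = a·x + b·y + c and A as origin, the differences give:
  100·a + (-125)·b = +0.31
  (-15)·a + (-155)·b = -4.57
Eliminate b (×(-155) and ×(-125), subtract): -17375·a = -619.300 → a = ∂z/∂x = +0.03564
Back-substitute: b = ∂z/∂y = +0.02603.
Steepest decrease is along −∇f = (-0.03564 E, -0.02603 N) → southwest.

SW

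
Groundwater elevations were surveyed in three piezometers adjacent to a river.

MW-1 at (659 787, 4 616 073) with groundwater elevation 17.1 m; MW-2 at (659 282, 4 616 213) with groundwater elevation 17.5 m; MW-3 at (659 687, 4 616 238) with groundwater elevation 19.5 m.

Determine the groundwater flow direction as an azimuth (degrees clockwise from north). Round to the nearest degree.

Taking MW-1 as reference: MW-2−MW-1 = (-505, 140, +0.4); MW-3−MW-1 = (-100, 165, +2.4).
Determinant of the coordinate differences = (-505)·165 − (-100)·140 = -69325.
∂h/∂x = [(+0.4)·165 − (+2.4)·140] / -69325 = +0.003895
∂h/∂y = [(-505)·(+2.4) − (-100)·(+0.4)] / -69325 = +0.01691
Flow direction (−∇h) has components (-0.003895 E, -0.01691 N).
Azimuth = atan2(E, N) = atan2(-0.003895, -0.01691) = 193.0° ≈ 193°.

193°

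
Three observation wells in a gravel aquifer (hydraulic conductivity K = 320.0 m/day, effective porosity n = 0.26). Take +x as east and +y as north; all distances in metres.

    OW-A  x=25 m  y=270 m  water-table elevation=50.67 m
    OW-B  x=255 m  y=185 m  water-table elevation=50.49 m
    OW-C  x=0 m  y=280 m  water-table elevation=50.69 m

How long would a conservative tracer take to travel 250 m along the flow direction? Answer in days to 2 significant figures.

Taking OW-A as reference: OW-B−OW-A = (230, -85, -0.18); OW-C−OW-A = (-25, 10, +0.02).
Solve a·Δx + b·Δy = Δh: det = 230·10 − (-25)·(-85) = 175.
∂h/∂x = [(-0.18)·10 − (+0.02)·(-85)] / 175 = -0.0005714
∂h/∂y = [230·(+0.02) − (-25)·(-0.18)] / 175 = +0.0005714
|∇h| = √(-0.0005714² + 0.0005714²) = 0.0008081
Seepage velocity v = K·i/n = 320.0 × 0.0008081 / 0.26 = 0.9946 m/day.
t = 250 / 0.9946 = 251.4 days.

250 days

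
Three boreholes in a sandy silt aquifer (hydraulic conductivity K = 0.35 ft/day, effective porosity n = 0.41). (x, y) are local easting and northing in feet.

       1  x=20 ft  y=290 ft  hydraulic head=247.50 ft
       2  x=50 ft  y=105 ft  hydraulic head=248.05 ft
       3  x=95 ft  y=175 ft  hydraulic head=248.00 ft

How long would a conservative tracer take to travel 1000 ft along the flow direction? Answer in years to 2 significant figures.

With h = a·x + b·y + c and 1 as origin, the differences give:
  30·a + (-185)·b = +0.55
  75·a + (-115)·b = +0.50
Eliminate b (×(-115) and ×(-185), subtract): 10425·a = 29.250 → a = ∂h/∂x = +0.002806
Back-substitute: b = ∂h/∂y = -0.002518.
|∇h| = √(0.002806² + -0.002518²) = 0.00377
Seepage velocity v = K·i/n = 0.35 × 0.00377 / 0.41 = 0.003218 ft/day.
t = 1000 / 0.003218 = 3.108e+05 days = 851 years.

850 years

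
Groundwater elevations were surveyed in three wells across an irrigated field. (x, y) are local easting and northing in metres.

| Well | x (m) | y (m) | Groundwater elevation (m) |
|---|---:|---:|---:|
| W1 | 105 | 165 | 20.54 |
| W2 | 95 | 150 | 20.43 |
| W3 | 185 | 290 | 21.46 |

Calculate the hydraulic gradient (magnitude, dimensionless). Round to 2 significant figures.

With h = a·x + b·y + c and W1 as origin, the differences give:
  (-10)·a + (-15)·b = -0.11
  80·a + 125·b = +0.92
Eliminate b (×125 and ×(-15), subtract): -50·a = 0.050 → a = ∂h/∂x = -0.001000
Back-substitute: b = ∂h/∂y = +0.008000.
|∇h| = √(-0.001000² + 0.008000²) = 0.008062

0.0081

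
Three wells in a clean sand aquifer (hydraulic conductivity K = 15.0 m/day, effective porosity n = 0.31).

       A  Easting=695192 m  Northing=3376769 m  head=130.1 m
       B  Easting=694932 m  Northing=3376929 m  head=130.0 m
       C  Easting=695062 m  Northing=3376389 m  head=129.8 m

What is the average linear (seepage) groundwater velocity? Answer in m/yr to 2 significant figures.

Three-point gradient (reference A): Δ to B = (-260, 160, -0.1), Δ to C = (-130, -380, -0.3).
∂h/∂x = +0.0007191, ∂h/∂y = +0.0005435 (det = 119600).
|∇h| = √(0.0007191² + 0.0005435²) = 0.0009014
Seepage velocity v = K·i/n = 15.0 × 0.0009014 / 0.31 = 0.04362 m/day = 15.93 m/yr.

16 m/yr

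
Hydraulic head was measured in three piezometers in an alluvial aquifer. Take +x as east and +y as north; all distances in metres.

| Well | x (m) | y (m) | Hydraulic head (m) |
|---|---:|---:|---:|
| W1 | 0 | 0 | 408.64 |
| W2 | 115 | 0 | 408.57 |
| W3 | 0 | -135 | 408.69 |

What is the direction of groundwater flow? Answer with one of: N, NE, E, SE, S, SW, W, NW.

NE

∂h/∂x = (408.57 − 408.64) / (115 − 0) = -0.0006087
∂h/∂y = (408.69 − 408.64) / (-135 − 0) = -0.0003704
Flow = −∇h = (+0.0006087 east, +0.0003704 north), which points northeast.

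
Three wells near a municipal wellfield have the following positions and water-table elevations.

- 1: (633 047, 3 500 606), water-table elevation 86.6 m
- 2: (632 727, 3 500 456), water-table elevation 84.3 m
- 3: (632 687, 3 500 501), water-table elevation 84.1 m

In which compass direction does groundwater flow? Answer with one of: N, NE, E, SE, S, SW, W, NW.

W

Taking 1 as reference: 2−1 = (-320, -150, -2.3); 3−1 = (-360, -105, -2.5).
Determinant of the coordinate differences = (-320)·(-105) − (-360)·(-150) = -20400.
∂h/∂x = [(-2.3)·(-105) − (-2.5)·(-150)] / -20400 = +0.006544
∂h/∂y = [(-320)·(-2.5) − (-360)·(-2.3)] / -20400 = +0.001373
Flow = −∇h = (-0.006544 east, -0.001373 north), which points west.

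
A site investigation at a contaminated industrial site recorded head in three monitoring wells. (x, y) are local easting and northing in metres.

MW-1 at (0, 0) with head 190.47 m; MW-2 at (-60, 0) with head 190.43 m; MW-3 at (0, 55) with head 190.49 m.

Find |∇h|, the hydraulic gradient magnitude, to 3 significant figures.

0.000759

∂h/∂x = (190.43 − 190.47) / (-60 − 0) = +0.0006667
∂h/∂y = (190.49 − 190.47) / (55 − 0) = +0.0003636
|∇h| = √(0.0006667² + 0.0003636²) = 0.0007594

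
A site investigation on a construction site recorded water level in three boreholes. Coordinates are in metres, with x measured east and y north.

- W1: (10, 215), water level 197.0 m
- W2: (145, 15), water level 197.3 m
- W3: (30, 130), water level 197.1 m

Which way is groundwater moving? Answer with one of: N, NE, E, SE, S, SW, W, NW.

NW

With h = a·x + b·y + c and W1 as origin, the differences give:
  135·a + (-200)·b = +0.3
  20·a + (-85)·b = +0.1
Eliminate b (×(-85) and ×(-200), subtract): -7475·a = -5.50 → a = ∂h/∂x = +0.0007358
Back-substitute: b = ∂h/∂y = -0.001003.
Flow = −∇h = (-0.0007358 east, +0.001003 north), which points northwest.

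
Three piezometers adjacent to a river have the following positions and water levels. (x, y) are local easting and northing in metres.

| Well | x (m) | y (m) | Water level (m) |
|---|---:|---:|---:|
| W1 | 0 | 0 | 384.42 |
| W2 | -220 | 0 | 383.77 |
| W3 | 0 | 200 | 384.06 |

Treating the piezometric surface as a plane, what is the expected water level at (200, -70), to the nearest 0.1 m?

385.1 m

∂h/∂x = (383.77 − 384.42) / (-220 − 0) = +0.002955
∂h/∂y = (384.06 − 384.42) / (200 − 0) = -0.001800
h(200, -70) = 384.42 + (+0.002955)·(200) + (-0.001800)·(-70) = 384.42 +0.591 +0.126 = 385.137 m.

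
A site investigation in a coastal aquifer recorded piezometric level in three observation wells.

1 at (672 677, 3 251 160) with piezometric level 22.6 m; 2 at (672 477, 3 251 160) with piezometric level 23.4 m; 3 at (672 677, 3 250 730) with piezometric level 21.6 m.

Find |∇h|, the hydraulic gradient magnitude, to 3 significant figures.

∂h/∂x = (23.4 − 22.6) / (672477 − 672677) = -0.004000
∂h/∂y = (21.6 − 22.6) / (3250730 − 3251160) = +0.002326
|∇h| = √(-0.004000² + 0.002326²) = 0.004627

0.00463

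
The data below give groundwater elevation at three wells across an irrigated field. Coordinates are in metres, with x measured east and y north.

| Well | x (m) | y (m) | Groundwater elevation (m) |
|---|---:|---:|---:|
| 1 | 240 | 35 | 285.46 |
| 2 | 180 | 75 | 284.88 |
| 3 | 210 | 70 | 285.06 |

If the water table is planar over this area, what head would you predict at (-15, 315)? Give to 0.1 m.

With h = a·x + b·y + c and 1 as origin, the differences give:
  (-60)·a + 40·b = -0.58
  (-30)·a + 35·b = -0.40
Eliminate b (×35 and ×40, subtract): -900·a = -4.300 → a = ∂h/∂x = +0.004778
Back-substitute: b = ∂h/∂y = -0.007333.
h(-15, 315) = 285.46 + (+0.004778)·(-255) + (-0.007333)·(280) = 285.46 -1.218 -2.053 = 282.188 m.

282.2 m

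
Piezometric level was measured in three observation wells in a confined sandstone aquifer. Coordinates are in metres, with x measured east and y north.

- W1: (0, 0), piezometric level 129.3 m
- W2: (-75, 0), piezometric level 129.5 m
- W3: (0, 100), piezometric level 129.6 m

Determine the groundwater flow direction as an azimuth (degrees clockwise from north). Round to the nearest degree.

∂h/∂x = (129.5 − 129.3) / (-75 − 0) = -0.002667
∂h/∂y = (129.6 − 129.3) / (100 − 0) = +0.003000
Flow direction (−∇h) has components (+0.002667 E, -0.003000 N).
Azimuth = atan2(E, N) = atan2(+0.002667, -0.003000) = 138.4° ≈ 138°.

138°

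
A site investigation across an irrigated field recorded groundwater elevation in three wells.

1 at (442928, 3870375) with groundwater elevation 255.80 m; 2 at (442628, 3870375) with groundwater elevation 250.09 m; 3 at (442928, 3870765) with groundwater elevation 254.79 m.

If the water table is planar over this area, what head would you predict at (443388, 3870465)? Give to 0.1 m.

∂h/∂x = (250.09 − 255.80) / (442628 − 442928) = +0.01903
∂h/∂y = (254.79 − 255.80) / (3870765 − 3870375) = -0.002590
h(443388, 3870465) = 255.80 + (+0.01903)·(460) + (-0.002590)·(90) = 255.80 +8.755 -0.233 = 264.322 m.

264.3 m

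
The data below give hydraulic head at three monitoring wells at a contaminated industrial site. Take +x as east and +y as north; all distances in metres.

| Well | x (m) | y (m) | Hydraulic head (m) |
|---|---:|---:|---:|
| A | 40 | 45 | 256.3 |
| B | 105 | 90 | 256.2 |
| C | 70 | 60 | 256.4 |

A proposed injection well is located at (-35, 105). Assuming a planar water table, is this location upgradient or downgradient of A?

downgradient

Taking A as reference: B−A = (65, 45, -0.1); C−A = (30, 15, +0.1).
Solve a·Δx + b·Δy = Δh: det = 65·15 − 30·45 = -375.
∂h/∂x = [(-0.1)·15 − (+0.1)·45] / -375 = +0.01600
∂h/∂y = [65·(+0.1) − 30·(-0.1)] / -375 = -0.02533
Head at (-35, 105) = 256.3 + (+0.01600)·(-75) + (-0.02533)·(60) = 253.58 m.
That is lower than the 256.3 m at A, so the point is downgradient.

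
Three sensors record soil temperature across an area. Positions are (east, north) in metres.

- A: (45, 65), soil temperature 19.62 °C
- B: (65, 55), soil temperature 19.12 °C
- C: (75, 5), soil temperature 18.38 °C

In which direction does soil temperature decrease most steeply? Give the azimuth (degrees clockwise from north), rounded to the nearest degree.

119°

Taking A as reference: B−A = (20, -10, -0.50); C−A = (30, -60, -1.24).
Determinant of the coordinate differences = 20·(-60) − 30·(-10) = -900.
∂T/∂x = [(-0.50)·(-60) − (-1.24)·(-10)] / -900 = -0.01956
∂T/∂y = [20·(-1.24) − 30·(-0.50)] / -900 = +0.01089
Steepest decrease is along −∇f: components (+0.01956 E, -0.01089 N).
Azimuth = atan2(+0.01956, -0.01089) = 119.1° ≈ 119°.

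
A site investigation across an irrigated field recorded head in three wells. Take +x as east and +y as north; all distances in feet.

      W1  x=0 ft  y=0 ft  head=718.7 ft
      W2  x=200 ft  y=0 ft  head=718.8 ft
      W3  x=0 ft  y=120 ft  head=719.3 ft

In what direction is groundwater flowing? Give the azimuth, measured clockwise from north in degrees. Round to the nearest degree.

186°

∂h/∂x = (718.8 − 718.7) / (200 − 0) = +0.0005000
∂h/∂y = (719.3 − 718.7) / (120 − 0) = +0.005000
Flow direction (−∇h) has components (-0.0005000 E, -0.005000 N).
Azimuth = atan2(E, N) = atan2(-0.0005000, -0.005000) = 185.7° ≈ 186°.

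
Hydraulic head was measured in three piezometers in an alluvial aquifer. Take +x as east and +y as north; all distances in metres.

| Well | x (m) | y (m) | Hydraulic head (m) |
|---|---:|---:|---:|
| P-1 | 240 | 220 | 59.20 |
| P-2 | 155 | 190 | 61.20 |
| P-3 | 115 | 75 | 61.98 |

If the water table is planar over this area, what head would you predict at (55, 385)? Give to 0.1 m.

63.9 m

Taking P-1 as reference: P-2−P-1 = (-85, -30, +2.00); P-3−P-1 = (-125, -145, +2.78).
Determinant of the coordinate differences = (-85)·(-145) − (-125)·(-30) = 8575.
∂h/∂x = [(+2.00)·(-145) − (+2.78)·(-30)] / 8575 = -0.02409
∂h/∂y = [(-85)·(+2.78) − (-125)·(+2.00)] / 8575 = +0.001598
h(55, 385) = 59.20 + (-0.02409)·(-185) + (+0.001598)·(165) = 59.20 +4.457 +0.264 = 63.921 m.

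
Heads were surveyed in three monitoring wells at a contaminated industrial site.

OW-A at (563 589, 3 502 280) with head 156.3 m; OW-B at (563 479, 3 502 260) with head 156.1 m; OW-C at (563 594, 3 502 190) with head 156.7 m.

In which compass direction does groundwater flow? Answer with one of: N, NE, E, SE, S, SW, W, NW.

With h = a·x + b·y + c and OW-A as origin, the differences give:
  (-110)·a + (-20)·b = -0.2
  5·a + (-90)·b = +0.4
Eliminate b (×(-90) and ×(-20), subtract): 10000·a = 26.00 → a = ∂h/∂x = +0.002600
Back-substitute: b = ∂h/∂y = -0.004300.
Flow = −∇h = (-0.002600 east, +0.004300 north), which points northwest.

NW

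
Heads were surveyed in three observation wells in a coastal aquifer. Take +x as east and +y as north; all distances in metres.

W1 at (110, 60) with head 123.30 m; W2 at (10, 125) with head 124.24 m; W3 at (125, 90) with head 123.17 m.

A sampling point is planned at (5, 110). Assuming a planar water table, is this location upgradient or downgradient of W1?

upgradient

Three-point gradient (reference W1): Δ to W2 = (-100, 65, +0.94), Δ to W3 = (15, 30, -0.13).
∂h/∂x = -0.009220, ∂h/∂y = +0.0002767 (det = -3975).
Head at (5, 110) = 123.30 + (-0.009220)·(-105) + (+0.0002767)·(50) = 124.28 m.
That is higher than the 123.30 m at W1, so the point is upgradient.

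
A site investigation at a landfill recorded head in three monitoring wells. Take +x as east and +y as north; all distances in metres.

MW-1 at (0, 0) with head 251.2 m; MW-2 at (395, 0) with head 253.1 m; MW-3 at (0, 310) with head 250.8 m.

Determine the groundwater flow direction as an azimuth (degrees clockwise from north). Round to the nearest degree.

∂h/∂x = (253.1 − 251.2) / (395 − 0) = +0.004810
∂h/∂y = (250.8 − 251.2) / (310 − 0) = -0.001290
Flow direction (−∇h) has components (-0.004810 E, +0.001290 N).
Azimuth = atan2(E, N) = atan2(-0.004810, +0.001290) = 285.0° ≈ 285°.

285°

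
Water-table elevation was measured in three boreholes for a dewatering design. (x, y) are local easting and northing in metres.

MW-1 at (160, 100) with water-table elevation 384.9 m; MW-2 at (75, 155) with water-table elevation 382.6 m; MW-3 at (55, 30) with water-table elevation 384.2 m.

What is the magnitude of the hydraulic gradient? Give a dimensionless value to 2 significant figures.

Taking MW-1 as reference: MW-2−MW-1 = (-85, 55, -2.3); MW-3−MW-1 = (-105, -70, -0.7).
Determinant of the coordinate differences = (-85)·(-70) − (-105)·55 = 11725.
∂h/∂x = [(-2.3)·(-70) − (-0.7)·55] / 11725 = +0.01701
∂h/∂y = [(-85)·(-0.7) − (-105)·(-2.3)] / 11725 = -0.01552
|∇h| = √(0.01701² + -0.01552²) = 0.02303

0.023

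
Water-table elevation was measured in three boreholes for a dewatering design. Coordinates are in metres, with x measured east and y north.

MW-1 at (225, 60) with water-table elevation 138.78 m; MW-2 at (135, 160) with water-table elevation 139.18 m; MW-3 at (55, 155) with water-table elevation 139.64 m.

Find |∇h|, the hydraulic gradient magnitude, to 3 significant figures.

With h = a·x + b·y + c and MW-1 as origin, the differences give:
  (-90)·a + 100·b = +0.40
  (-170)·a + 95·b = +0.86
Eliminate b (×95 and ×100, subtract): 8450·a = -48.000 → a = ∂h/∂x = -0.005680
Back-substitute: b = ∂h/∂y = -0.001112.
|∇h| = √(-0.005680² + -0.001112²) = 0.005788

0.00579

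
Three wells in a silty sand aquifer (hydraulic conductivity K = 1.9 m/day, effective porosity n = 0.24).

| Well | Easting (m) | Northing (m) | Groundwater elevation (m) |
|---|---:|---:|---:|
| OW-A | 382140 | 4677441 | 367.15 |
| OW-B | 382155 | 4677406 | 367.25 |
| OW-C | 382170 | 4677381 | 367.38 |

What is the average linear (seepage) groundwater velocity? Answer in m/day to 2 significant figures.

0.11 m/day

With h = a·x + b·y + c and OW-A as origin, the differences give:
  15·a + (-35)·b = +0.10
  30·a + (-60)·b = +0.23
Eliminate b (×(-60) and ×(-35), subtract): 150·a = 2.050 → a = ∂h/∂x = +0.01367
Back-substitute: b = ∂h/∂y = +0.003000.
|∇h| = √(0.01367² + 0.003000²) = 0.014
Seepage velocity v = K·i/n = 1.9 × 0.014 / 0.24 = 0.1108 m/day.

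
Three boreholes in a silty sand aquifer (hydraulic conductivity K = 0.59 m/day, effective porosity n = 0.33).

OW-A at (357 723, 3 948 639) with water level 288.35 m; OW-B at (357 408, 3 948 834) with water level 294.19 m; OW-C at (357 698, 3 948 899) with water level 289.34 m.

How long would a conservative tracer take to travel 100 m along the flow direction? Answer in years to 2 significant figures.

With h = a·x + b·y + c and OW-A as origin, the differences give:
  (-315)·a + 195·b = +5.84
  (-25)·a + 260·b = +0.99
Eliminate b (×260 and ×195, subtract): -77025·a = 1325.350 → a = ∂h/∂x = -0.01721
Back-substitute: b = ∂h/∂y = +0.002153.
|∇h| = √(-0.01721² + 0.002153²) = 0.01734
Seepage velocity v = K·i/n = 0.59 × 0.01734 / 0.33 = 0.031 m/day.
t = 100 / 0.031 = 3226 days = 8.83 years.

8.8 years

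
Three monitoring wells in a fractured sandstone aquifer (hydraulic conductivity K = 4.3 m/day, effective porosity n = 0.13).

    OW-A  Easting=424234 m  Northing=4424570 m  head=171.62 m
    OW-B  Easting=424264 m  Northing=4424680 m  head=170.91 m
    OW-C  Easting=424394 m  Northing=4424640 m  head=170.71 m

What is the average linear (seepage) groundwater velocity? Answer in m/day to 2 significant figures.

0.21 m/day

Three-point gradient (reference OW-A): Δ to OW-B = (30, 110, -0.71), Δ to OW-C = (160, 70, -0.91).
∂h/∂x = -0.003252, ∂h/∂y = -0.005568 (det = -15500).
|∇h| = √(-0.003252² + -0.005568²) = 0.006448
Seepage velocity v = K·i/n = 4.3 × 0.006448 / 0.13 = 0.2133 m/day.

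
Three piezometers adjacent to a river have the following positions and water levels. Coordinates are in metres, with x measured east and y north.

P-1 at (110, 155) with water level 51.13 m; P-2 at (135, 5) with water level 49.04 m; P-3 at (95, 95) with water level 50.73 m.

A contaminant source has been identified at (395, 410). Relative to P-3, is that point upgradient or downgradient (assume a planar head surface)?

Taking P-1 as reference: P-2−P-1 = (25, -150, -2.09); P-3−P-1 = (-15, -60, -0.40).
Determinant of the coordinate differences = 25·(-60) − (-15)·(-150) = -3750.
∂h/∂x = [(-2.09)·(-60) − (-0.40)·(-150)] / -3750 = -0.01744
∂h/∂y = [25·(-0.40) − (-15)·(-2.09)] / -3750 = +0.01103
Head at (395, 410) = 51.13 + (-0.01744)·(285) + (+0.01103)·(255) = 48.97 m.
That is lower than the 50.73 m at P-3, so the point is downgradient.

downgradient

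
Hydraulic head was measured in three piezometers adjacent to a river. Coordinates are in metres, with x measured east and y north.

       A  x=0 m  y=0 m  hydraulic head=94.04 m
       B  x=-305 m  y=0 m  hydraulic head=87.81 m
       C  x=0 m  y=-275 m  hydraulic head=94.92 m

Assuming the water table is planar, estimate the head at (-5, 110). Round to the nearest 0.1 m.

93.6 m

∂h/∂x = (87.81 − 94.04) / (-305 − 0) = +0.02043
∂h/∂y = (94.92 − 94.04) / (-275 − 0) = -0.003200
h(-5, 110) = 94.04 + (+0.02043)·(-5) + (-0.003200)·(110) = 94.04 -0.102 -0.352 = 93.586 m.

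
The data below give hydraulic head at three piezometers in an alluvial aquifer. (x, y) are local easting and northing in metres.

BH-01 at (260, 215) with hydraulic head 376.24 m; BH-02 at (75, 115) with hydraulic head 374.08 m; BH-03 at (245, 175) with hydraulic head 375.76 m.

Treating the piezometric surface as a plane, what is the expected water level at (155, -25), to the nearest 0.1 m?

373.3 m

Taking BH-01 as reference: BH-02−BH-01 = (-185, -100, -2.16); BH-03−BH-01 = (-15, -40, -0.48).
Solve a·Δx + b·Δy = Δh: det = (-185)·(-40) − (-15)·(-100) = 5900.
∂h/∂x = [(-2.16)·(-40) − (-0.48)·(-100)] / 5900 = +0.006508
∂h/∂y = [(-185)·(-0.48) − (-15)·(-2.16)] / 5900 = +0.009559
h(155, -25) = 376.24 + (+0.006508)·(-105) + (+0.009559)·(-240) = 376.24 -0.683 -2.294 = 373.262 m.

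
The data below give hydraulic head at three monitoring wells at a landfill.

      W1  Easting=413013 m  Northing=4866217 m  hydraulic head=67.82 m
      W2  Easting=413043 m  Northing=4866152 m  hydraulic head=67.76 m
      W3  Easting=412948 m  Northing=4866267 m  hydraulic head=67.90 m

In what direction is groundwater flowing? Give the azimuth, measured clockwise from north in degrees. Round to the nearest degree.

124°

Three-point gradient (reference W1): Δ to W2 = (30, -65, -0.06), Δ to W3 = (-65, 50, +0.08).
∂h/∂x = -0.0008073, ∂h/∂y = +0.0005505 (det = -2725).
Flow direction (−∇h) has components (+0.0008073 E, -0.0005505 N).
Azimuth = atan2(E, N) = atan2(+0.0008073, -0.0005505) = 124.3° ≈ 124°.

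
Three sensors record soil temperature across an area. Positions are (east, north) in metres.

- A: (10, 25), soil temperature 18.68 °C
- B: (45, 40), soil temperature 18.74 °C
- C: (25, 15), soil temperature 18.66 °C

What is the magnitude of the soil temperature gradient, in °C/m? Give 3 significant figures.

Differences from A: to B (Δx, Δy, Δh) = (35, 15, +0.06); to C = (15, -10, -0.02).
Determinant of the coordinate differences = 35·(-10) − 15·15 = -575.
∂T/∂x = [(+0.06)·(-10) − (-0.02)·15] / -575 = +0.0005217
∂T/∂y = [35·(-0.02) − 15·(+0.06)] / -575 = +0.002783
|∇f| = √(0.0005217² + 0.002783²) = 0.002831 °C/m

0.00283 °C/m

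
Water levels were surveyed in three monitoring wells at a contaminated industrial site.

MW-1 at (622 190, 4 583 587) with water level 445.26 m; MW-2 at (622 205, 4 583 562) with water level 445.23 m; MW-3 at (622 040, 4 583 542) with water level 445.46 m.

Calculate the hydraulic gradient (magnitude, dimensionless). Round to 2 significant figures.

With h = a·x + b·y + c and MW-1 as origin, the differences give:
  15·a + (-25)·b = -0.03
  (-150)·a + (-45)·b = +0.20
Eliminate b (×(-45) and ×(-25), subtract): -4425·a = 6.350 → a = ∂h/∂x = -0.001435
Back-substitute: b = ∂h/∂y = +0.0003390.
|∇h| = √(-0.001435² + 0.0003390²) = 0.001474

0.0015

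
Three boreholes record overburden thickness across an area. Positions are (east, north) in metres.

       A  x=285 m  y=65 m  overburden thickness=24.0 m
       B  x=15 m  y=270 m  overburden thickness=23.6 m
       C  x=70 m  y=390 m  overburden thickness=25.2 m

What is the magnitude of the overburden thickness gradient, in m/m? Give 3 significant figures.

0.0127 m/m

Taking A as reference: B−A = (-270, 205, -0.4); C−A = (-215, 325, +1.2).
Solve a·Δx + b·Δy = Δd: det = (-270)·325 − (-215)·205 = -43675.
∂d/∂x = [(-0.4)·325 − (+1.2)·205] / -43675 = +0.008609
∂d/∂y = [(-270)·(+1.2) − (-215)·(-0.4)] / -43675 = +0.009388
|∇f| = √(0.008609² + 0.009388²) = 0.01274 m/m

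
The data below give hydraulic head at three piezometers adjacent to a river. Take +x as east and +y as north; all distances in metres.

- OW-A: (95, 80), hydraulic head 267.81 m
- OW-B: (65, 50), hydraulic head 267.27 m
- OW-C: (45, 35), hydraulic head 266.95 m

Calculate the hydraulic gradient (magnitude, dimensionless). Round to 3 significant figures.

0.0128

Taking OW-A as reference: OW-B−OW-A = (-30, -30, -0.54); OW-C−OW-A = (-50, -45, -0.86).
Determinant of the coordinate differences = (-30)·(-45) − (-50)·(-30) = -150.
∂h/∂x = [(-0.54)·(-45) − (-0.86)·(-30)] / -150 = +0.010000
∂h/∂y = [(-30)·(-0.86) − (-50)·(-0.54)] / -150 = +0.008000
|∇h| = √(0.010000² + 0.008000²) = 0.01281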